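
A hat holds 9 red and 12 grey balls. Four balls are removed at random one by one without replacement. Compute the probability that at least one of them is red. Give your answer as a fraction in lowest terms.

122/133

Use the complement: P(at least one red) = 1 − P(no red).
P(none) = C(12,4)/C(21,4) = 495/5985.
So P = 1 − 495/5985 = 122/133 ≈ 0.9173.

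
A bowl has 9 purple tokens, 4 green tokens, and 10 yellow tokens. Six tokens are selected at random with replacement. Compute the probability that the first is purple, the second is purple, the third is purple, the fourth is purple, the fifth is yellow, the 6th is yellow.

Multiply the conditional probability of each draw in order, with replacement (the composition resets each draw).
P = (9/23) · (9/23) · (9/23) · (9/23) · (10/23) · (10/23) = 656100/148035889 ≈ 0.0044.

656100/148035889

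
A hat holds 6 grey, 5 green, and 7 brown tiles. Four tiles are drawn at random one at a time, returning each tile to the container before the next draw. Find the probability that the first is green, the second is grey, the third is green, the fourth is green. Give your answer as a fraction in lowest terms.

Multiply the conditional probability of each draw in order, with replacement (the composition resets each draw).
P = (5/18) · (6/18) · (5/18) · (5/18) = 125/17496 ≈ 0.0071.

125/17496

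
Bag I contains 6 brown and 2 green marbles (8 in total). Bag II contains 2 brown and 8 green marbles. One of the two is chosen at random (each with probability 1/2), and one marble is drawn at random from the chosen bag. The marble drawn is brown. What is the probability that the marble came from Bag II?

4/19

P(brown | Bag I) = 3/4; P(brown | Bag II) = 1/5.
P(brown) = 1/2·3/4 + 1/2·1/5 = 19/40.
By Bayes' rule, P(Bag II | brown) = 1/10 / 19/40 = 4/19 ≈ 0.2105.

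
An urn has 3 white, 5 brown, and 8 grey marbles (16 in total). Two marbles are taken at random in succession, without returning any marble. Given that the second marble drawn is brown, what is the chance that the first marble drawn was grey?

P(first=grey and the second marble drawn is brown) = (8/16)·(5/15) = 1/6.
P(the second marble drawn is brown) = Σ over first color = 1/16 + 1/12 + 1/6 = 5/16.
By Bayes, P(first=grey | the second marble drawn is brown) = 1/6 / 5/16 = 8/15 ≈ 0.5333.

8/15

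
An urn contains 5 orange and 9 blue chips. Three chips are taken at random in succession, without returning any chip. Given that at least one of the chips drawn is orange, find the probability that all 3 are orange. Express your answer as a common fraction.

1/28

P(all 3 orange) = C(5,3)/C(14,3) = 5/182; P(at least one orange) = 1 − C(9,3)/C(14,3) = 10/13.
Since 'all 3 orange' ⊆ 'at least one orange', P(all 3 | at least one) = 5/182 / 10/13 = 1/28 ≈ 0.0357.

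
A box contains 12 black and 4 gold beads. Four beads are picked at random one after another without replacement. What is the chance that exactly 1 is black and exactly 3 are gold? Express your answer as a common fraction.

Unordered draws without replacement: count favorable combinations over C(16,4).
Favorable = C(12,1) · C(4,3) = 48; total = C(16,4) = 1820.
P = 48/1820 = 12/455 ≈ 0.0264.

12/455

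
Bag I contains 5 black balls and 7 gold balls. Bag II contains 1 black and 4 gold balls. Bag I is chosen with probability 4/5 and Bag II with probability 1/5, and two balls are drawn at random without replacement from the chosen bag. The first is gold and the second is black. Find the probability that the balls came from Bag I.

175/208

P(E | Bag I) = 35/132; P(E | Bag II) = 1/5.
P(E) = 4/5·35/132 + 1/5·1/5 = 208/825.
By Bayes' rule, P(Bag I | E) = 7/33 / 208/825 = 175/208 ≈ 0.8413.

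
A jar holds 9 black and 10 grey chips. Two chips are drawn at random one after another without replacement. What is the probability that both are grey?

Multiply the conditional probability of each draw in order, without replacement, so each draw removes one from its color and from the total.
P = (10/19) · (9/18) = 5/19 ≈ 0.2632.

5/19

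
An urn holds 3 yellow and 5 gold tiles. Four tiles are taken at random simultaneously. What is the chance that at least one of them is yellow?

13/14

Use the complement: P(at least one yellow) = 1 − P(no yellow).
P(none) = C(5,4)/C(8,4) = 5/70.
So P = 1 − 5/70 = 13/14 ≈ 0.9286.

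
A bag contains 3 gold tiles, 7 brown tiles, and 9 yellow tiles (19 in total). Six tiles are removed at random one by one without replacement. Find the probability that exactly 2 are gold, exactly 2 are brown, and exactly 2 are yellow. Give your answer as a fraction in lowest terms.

Unordered draws without replacement: count favorable combinations over C(19,6).
Favorable = C(3,2) · C(7,2) · C(9,2) = 2268; total = C(19,6) = 27132.
P = 2268/27132 = 27/323 ≈ 0.0836.

27/323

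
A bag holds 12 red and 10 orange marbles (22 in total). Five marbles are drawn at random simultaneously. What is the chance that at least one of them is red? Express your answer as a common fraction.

207/209

Use the complement: P(at least one red) = 1 − P(no red).
P(none) = C(10,5)/C(22,5) = 252/26334.
So P = 1 − 252/26334 = 207/209 ≈ 0.9904.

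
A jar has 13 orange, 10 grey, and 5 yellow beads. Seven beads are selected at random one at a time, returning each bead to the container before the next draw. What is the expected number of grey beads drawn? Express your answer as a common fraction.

By linearity of expectation, E[X] = Σ P(draw i is grey); each independent draw has P(grey) = 10/28.
E[X] = 7 · 10/28 = 5/2 ≈ 2.5000.

5/2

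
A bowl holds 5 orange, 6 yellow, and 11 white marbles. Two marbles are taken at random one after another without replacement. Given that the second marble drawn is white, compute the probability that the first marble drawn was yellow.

2/7

P(first=yellow and the second marble drawn is white) = (6/22)·(11/21) = 1/7.
P(the second marble drawn is white) = Σ over first color = 5/42 + 1/7 + 5/21 = 1/2.
By Bayes, P(first=yellow | the second marble drawn is white) = 1/7 / 1/2 = 2/7 ≈ 0.2857.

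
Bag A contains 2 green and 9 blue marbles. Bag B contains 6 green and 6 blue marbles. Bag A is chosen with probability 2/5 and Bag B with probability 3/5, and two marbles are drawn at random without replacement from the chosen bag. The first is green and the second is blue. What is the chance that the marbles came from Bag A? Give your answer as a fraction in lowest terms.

P(E | Bag A) = 9/55; P(E | Bag B) = 3/11.
P(E) = 2/5·9/55 + 3/5·3/11 = 63/275.
By Bayes' rule, P(Bag A | E) = 18/275 / 63/275 = 2/7 ≈ 0.2857.

2/7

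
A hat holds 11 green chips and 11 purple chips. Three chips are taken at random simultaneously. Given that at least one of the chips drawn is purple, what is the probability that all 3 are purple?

P(all 3 purple) = C(11,3)/C(22,3) = 3/28; P(at least one purple) = 1 − C(11,3)/C(22,3) = 25/28.
Since 'all 3 purple' ⊆ 'at least one purple', P(all 3 | at least one) = 3/28 / 25/28 = 3/25 ≈ 0.1200.

3/25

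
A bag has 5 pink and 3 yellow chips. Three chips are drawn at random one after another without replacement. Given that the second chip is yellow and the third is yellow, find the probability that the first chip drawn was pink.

5/6

P(first=pink and the second chip is yellow and the third is yellow) = (5/8)·(3/7)·(2/6) = 5/56.
P(E) = Σ over first color = 5/56 + 1/56 = 3/28.
By Bayes, P(first=pink | E) = 5/56 / 3/28 = 5/6 ≈ 0.8333.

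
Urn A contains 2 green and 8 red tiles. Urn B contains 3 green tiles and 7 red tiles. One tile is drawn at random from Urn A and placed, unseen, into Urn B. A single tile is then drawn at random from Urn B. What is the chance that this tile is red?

Condition on how many of the transferred tiles are red (from Urn A: 8 red of 10; then Urn B has 11 total).
  0 red: C(8,0)C(2,1)/C(10,1) = 1/5; then P = 7/11
  1 red: C(8,1)C(2,0)/C(10,1) = 4/5; then P = 8/11
P(red from Urn B) = 39/55 ≈ 0.7091.

39/55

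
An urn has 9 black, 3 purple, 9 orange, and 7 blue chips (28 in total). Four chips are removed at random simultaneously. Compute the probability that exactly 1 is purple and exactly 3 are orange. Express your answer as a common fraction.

Unordered draws without replacement: count favorable combinations over C(28,4).
Favorable = C(9,0) · C(3,1) · C(9,3) · C(7,0) = 252; total = C(28,4) = 20475.
P = 252/20475 = 4/325 ≈ 0.0123.

4/325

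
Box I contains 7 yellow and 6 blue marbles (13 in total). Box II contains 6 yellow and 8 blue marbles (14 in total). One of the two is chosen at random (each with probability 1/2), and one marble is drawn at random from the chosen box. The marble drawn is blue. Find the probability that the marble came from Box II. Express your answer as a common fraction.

26/47

P(blue | Box I) = 6/13; P(blue | Box II) = 4/7.
P(blue) = 1/2·6/13 + 1/2·4/7 = 47/91.
By Bayes' rule, P(Box II | blue) = 2/7 / 47/91 = 26/47 ≈ 0.5532.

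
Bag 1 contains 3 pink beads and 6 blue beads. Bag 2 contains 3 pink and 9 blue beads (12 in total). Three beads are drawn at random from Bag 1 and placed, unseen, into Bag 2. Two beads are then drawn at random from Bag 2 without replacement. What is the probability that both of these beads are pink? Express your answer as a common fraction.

Condition on how many of the transferred beads are pink (from Bag 1: 3 pink of 9; then Bag 2 has 15 total).
  0 pink: C(3,0)C(6,3)/C(9,3) = 5/21; then P = C(3,2)/C(15,2) = 1/35
  1 pink: C(3,1)C(6,2)/C(9,3) = 15/28; then P = C(4,2)/C(15,2) = 2/35
  2 pink: C(3,2)C(6,1)/C(9,3) = 3/14; then P = C(5,2)/C(15,2) = 2/21
  3 pink: C(3,3)C(6,0)/C(9,3) = 1/84; then P = C(6,2)/C(15,2) = 1/7
P(both pink) = 5/84 ≈ 0.0595.

5/84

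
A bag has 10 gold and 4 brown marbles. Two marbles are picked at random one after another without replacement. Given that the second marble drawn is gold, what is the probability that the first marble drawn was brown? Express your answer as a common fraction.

P(first=brown and the second marble drawn is gold) = (4/14)·(10/13) = 20/91.
P(the second marble drawn is gold) = Σ over first color = 45/91 + 20/91 = 5/7.
By Bayes, P(first=brown | the second marble drawn is gold) = 20/91 / 5/7 = 4/13 ≈ 0.3077.

4/13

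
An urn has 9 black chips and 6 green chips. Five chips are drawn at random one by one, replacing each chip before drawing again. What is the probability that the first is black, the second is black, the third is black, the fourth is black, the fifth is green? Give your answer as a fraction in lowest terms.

162/3125

Multiply the conditional probability of each draw in order, with replacement (the composition resets each draw).
P = (9/15) · (9/15) · (9/15) · (9/15) · (6/15) = 162/3125 ≈ 0.0518.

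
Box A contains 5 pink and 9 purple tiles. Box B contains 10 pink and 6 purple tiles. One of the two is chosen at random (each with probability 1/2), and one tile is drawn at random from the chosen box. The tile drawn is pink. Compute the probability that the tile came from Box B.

7/11

P(pink | Box A) = 5/14; P(pink | Box B) = 5/8.
P(pink) = 1/2·5/14 + 1/2·5/8 = 55/112.
By Bayes' rule, P(Box B | pink) = 5/16 / 55/112 = 7/11 ≈ 0.6364.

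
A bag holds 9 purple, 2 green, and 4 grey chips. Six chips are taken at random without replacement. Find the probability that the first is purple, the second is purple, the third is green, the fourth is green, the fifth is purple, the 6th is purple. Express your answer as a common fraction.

Multiply the conditional probability of each draw in order, without replacement, so each draw removes one from its color and from the total.
P = (9/15) · (8/14) · (2/13) · (1/12) · (7/11) · (6/10) = 6/3575 ≈ 0.0017.

6/3575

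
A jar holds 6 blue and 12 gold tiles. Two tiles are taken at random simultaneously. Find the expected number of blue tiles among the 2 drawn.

By linearity of expectation, E[X] = Σ P(draw i is blue); by symmetry each draw (even without replacement) has P(blue) = 6/18.
E[X] = 2 · 6/18 = 2/3 ≈ 0.6667.

2/3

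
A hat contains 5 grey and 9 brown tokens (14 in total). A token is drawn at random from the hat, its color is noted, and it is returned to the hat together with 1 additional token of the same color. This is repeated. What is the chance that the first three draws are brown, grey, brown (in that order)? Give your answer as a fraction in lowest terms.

15/112

Track the composition after each reinforcement of +1.
P = (9/14) · (5/15) · (10/16) = 15/112 ≈ 0.1339.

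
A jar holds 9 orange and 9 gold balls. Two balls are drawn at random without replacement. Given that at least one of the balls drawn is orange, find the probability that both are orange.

4/13

P(both orange) = C(9,2)/C(18,2) = 4/17; P(at least one orange) = 1 − C(9,2)/C(18,2) = 13/17.
Since 'both orange' ⊆ 'at least one orange', P(both | at least one) = 4/17 / 13/17 = 4/13 ≈ 0.3077.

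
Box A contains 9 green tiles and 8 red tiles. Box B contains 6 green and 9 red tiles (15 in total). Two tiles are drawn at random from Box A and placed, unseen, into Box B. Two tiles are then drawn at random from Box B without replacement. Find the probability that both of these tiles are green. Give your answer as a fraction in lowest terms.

735/4624

Condition on how many of the transferred tiles are green (from Box A: 9 green of 17; then Box B has 17 total).
  0 green: C(9,0)C(8,2)/C(17,2) = 7/34; then P = C(6,2)/C(17,2) = 15/136
  1 green: C(9,1)C(8,1)/C(17,2) = 9/17; then P = C(7,2)/C(17,2) = 21/136
  2 green: C(9,2)C(8,0)/C(17,2) = 9/34; then P = C(8,2)/C(17,2) = 7/34
P(both green) = 735/4624 ≈ 0.1590.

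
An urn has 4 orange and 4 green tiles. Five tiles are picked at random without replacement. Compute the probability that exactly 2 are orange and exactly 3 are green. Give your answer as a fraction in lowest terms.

3/7

Unordered draws without replacement: count favorable combinations over C(8,5).
Favorable = C(4,2) · C(4,3) = 24; total = C(8,5) = 56.
P = 24/56 = 3/7 ≈ 0.4286.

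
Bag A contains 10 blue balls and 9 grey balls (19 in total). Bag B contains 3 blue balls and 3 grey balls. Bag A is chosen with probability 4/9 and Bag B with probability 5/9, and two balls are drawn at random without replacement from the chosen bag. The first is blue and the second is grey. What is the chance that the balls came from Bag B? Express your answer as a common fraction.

57/97

P(E | Bag A) = 5/19; P(E | Bag B) = 3/10.
P(E) = 4/9·5/19 + 5/9·3/10 = 97/342.
By Bayes' rule, P(Bag B | E) = 1/6 / 97/342 = 57/97 ≈ 0.5876.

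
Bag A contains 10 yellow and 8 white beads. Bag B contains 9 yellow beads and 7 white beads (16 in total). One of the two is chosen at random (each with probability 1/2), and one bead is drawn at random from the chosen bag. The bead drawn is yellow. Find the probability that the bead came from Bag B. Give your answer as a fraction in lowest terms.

P(yellow | Bag A) = 5/9; P(yellow | Bag B) = 9/16.
P(yellow) = 1/2·5/9 + 1/2·9/16 = 161/288.
By Bayes' rule, P(Bag B | yellow) = 9/32 / 161/288 = 81/161 ≈ 0.5031.

81/161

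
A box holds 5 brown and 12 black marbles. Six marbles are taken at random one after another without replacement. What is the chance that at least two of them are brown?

1873/3094

Sum the hypergeometric tail for j = 2,…,5 brown marbles.
Favorable = C(5,2)·C(12,4) + C(5,3)·C(12,3) + C(5,4)·C(12,2) + C(5,5)·C(12,1) = 7492; total = C(17,6) = 12376.
P = 7492/12376 = 1873/3094 ≈ 0.6054.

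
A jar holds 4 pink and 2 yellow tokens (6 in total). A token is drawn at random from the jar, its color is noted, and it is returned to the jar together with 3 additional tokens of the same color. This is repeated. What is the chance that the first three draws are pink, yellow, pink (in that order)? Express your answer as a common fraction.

Track the composition after each reinforcement of +3.
P = (4/6) · (2/9) · (7/12) = 7/81 ≈ 0.0864.

7/81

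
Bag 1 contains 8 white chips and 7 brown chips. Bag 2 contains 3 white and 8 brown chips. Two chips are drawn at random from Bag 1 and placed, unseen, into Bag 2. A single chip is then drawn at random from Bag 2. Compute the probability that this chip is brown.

Condition on how many of the transferred chips are brown (from Bag 1: 7 brown of 15; then Bag 2 has 13 total).
  0 brown: C(7,0)C(8,2)/C(15,2) = 4/15; then P = 8/13
  1 brown: C(7,1)C(8,1)/C(15,2) = 8/15; then P = 9/13
  2 brown: C(7,2)C(8,0)/C(15,2) = 1/5; then P = 10/13
P(brown from Bag 2) = 134/195 ≈ 0.6872.

134/195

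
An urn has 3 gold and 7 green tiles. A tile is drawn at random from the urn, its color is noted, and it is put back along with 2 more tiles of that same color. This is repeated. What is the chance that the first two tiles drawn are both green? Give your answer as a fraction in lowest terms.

After a green draw the urn holds 9 green out of 12.
P = (7/10)·(9/12) = 21/40 ≈ 0.5250.

21/40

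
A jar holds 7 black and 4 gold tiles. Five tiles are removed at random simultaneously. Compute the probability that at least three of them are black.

53/66

Sum the hypergeometric tail for j = 3,…,5 black tiles.
Favorable = C(7,3)·C(4,2) + C(7,4)·C(4,1) + C(7,5)·C(4,0) = 371; total = C(11,5) = 462.
P = 371/462 = 53/66 ≈ 0.8030.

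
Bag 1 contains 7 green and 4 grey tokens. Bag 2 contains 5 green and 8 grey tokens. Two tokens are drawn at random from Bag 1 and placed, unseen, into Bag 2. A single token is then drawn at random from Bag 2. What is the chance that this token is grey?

Condition on how many of the transferred tokens are grey (from Bag 1: 4 grey of 11; then Bag 2 has 15 total).
  0 grey: C(4,0)C(7,2)/C(11,2) = 21/55; then P = 8/15
  1 grey: C(4,1)C(7,1)/C(11,2) = 28/55; then P = 9/15
  2 grey: C(4,2)C(7,0)/C(11,2) = 6/55; then P = 10/15
P(grey from Bag 2) = 32/55 ≈ 0.5818.

32/55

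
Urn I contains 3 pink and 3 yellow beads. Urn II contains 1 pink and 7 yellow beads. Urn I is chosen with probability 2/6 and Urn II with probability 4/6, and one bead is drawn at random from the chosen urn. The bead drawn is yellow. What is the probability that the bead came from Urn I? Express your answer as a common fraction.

P(yellow | Urn I) = 1/2; P(yellow | Urn II) = 7/8.
P(yellow) = 1/3·1/2 + 2/3·7/8 = 3/4.
By Bayes' rule, P(Urn I | yellow) = 1/6 / 3/4 = 2/9 ≈ 0.2222.

2/9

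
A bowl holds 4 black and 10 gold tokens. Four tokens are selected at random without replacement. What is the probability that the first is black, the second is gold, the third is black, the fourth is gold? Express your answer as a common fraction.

45/1001

Multiply the conditional probability of each draw in order, without replacement, so each draw removes one from its color and from the total.
P = (4/14) · (10/13) · (3/12) · (9/11) = 45/1001 ≈ 0.0450.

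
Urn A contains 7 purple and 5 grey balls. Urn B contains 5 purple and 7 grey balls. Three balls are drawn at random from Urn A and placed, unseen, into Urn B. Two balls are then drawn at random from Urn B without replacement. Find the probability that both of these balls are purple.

Condition on how many of the transferred balls are purple (from Urn A: 7 purple of 12; then Urn B has 15 total).
  0 purple: C(7,0)C(5,3)/C(12,3) = 1/22; then P = C(5,2)/C(15,2) = 2/21
  1 purple: C(7,1)C(5,2)/C(12,3) = 7/22; then P = C(6,2)/C(15,2) = 1/7
  2 purple: C(7,2)C(5,1)/C(12,3) = 21/44; then P = C(7,2)/C(15,2) = 1/5
  3 purple: C(7,3)C(5,0)/C(12,3) = 7/44; then P = C(8,2)/C(15,2) = 4/15
P(both purple) = 289/1540 ≈ 0.1877.

289/1540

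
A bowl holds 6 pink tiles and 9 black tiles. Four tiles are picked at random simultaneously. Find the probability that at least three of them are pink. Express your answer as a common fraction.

Sum the hypergeometric tail for j = 3,…,4 pink tiles.
Favorable = C(6,3)·C(9,1) + C(6,4)·C(9,0) = 195; total = C(15,4) = 1365.
P = 195/1365 = 1/7 ≈ 0.1429.

1/7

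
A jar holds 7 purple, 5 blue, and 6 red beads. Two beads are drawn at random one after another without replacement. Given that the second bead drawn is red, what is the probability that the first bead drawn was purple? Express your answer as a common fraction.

P(first=purple and the second bead drawn is red) = (7/18)·(6/17) = 7/51.
P(the second bead drawn is red) = Σ over first color = 7/51 + 5/51 + 5/51 = 1/3.
By Bayes, P(first=purple | the second bead drawn is red) = 7/51 / 1/3 = 7/17 ≈ 0.4118.

7/17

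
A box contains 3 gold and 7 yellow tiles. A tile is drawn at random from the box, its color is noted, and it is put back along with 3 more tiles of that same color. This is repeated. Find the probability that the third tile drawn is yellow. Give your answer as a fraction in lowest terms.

7/10

Sum over the four possibilities for the first two draws (yellow/not-yellow each), tracking how the yellow count and total change by +3 per draw.
P(third is yellow) = 7/10 ≈ 0.7000. (In a Pólya urn every draw has the same marginal probability 7/10.)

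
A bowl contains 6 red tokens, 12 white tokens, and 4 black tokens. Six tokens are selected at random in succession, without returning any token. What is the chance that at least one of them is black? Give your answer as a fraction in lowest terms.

Use the complement: P(at least one black) = 1 − P(no black).
P(none) = C(18,6)/C(22,6) = 18564/74613.
So P = 1 − 18564/74613 = 157/209 ≈ 0.7512.

157/209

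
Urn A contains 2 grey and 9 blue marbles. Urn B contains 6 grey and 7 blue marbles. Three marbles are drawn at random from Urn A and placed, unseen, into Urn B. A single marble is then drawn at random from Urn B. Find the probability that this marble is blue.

13/22

Condition on how many of the transferred marbles are blue (from Urn A: 9 blue of 11; then Urn B has 16 total).
  1 blue: C(9,1)C(2,2)/C(11,3) = 3/55; then P = 8/16
  2 blue: C(9,2)C(2,1)/C(11,3) = 24/55; then P = 9/16
  3 blue: C(9,3)C(2,0)/C(11,3) = 28/55; then P = 10/16
P(blue from Urn B) = 13/22 ≈ 0.5909.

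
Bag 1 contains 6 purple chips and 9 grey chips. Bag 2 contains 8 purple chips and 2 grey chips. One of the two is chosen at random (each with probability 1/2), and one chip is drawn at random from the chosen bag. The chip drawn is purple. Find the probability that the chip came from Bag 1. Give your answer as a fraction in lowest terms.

P(purple | Bag 1) = 2/5; P(purple | Bag 2) = 4/5.
P(purple) = 1/2·2/5 + 1/2·4/5 = 3/5.
By Bayes' rule, P(Bag 1 | purple) = 1/5 / 3/5 = 1/3 ≈ 0.3333.

1/3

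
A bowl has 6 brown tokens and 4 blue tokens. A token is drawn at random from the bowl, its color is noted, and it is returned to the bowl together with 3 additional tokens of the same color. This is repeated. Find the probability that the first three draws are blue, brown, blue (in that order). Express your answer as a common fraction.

21/260

Track the composition after each reinforcement of +3.
P = (4/10) · (6/13) · (7/16) = 21/260 ≈ 0.0808.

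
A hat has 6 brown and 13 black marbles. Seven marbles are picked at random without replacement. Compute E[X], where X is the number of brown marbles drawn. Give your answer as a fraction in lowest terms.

42/19

By linearity of expectation, E[X] = Σ P(draw i is brown); by symmetry each draw (even without replacement) has P(brown) = 6/19.
E[X] = 7 · 6/19 = 42/19 ≈ 2.2105.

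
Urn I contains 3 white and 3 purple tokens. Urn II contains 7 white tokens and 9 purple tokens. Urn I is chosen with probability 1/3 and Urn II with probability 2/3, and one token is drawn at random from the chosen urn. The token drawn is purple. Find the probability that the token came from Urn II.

9/13

P(purple | Urn I) = 1/2; P(purple | Urn II) = 9/16.
P(purple) = 1/3·1/2 + 2/3·9/16 = 13/24.
By Bayes' rule, P(Urn II | purple) = 3/8 / 13/24 = 9/13 ≈ 0.6923.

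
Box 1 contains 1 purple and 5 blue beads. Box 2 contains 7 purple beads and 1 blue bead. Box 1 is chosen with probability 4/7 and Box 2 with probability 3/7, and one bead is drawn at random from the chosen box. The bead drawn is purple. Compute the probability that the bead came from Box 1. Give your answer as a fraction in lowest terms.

16/79

P(purple | Box 1) = 1/6; P(purple | Box 2) = 7/8.
P(purple) = 4/7·1/6 + 3/7·7/8 = 79/168.
By Bayes' rule, P(Box 1 | purple) = 2/21 / 79/168 = 16/79 ≈ 0.2025.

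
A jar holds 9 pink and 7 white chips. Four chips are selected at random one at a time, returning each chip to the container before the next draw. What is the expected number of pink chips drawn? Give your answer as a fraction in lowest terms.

9/4

By linearity of expectation, E[X] = Σ P(draw i is pink); each independent draw has P(pink) = 9/16.
E[X] = 4 · 9/16 = 9/4 ≈ 2.2500.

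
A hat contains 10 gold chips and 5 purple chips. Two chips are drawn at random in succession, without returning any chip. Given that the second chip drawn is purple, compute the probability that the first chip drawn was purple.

P(first=purple and the second chip drawn is purple) = (5/15)·(4/14) = 2/21.
P(the second chip drawn is purple) = Σ over first color = 5/21 + 2/21 = 1/3.
By Bayes, P(first=purple | the second chip drawn is purple) = 2/21 / 1/3 = 2/7 ≈ 0.2857.

2/7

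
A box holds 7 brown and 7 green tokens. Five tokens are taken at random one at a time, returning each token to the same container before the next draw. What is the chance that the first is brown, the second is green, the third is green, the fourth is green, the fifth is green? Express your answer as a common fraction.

Multiply the conditional probability of each draw in order, with replacement (the composition resets each draw).
P = (7/14) · (7/14) · (7/14) · (7/14) · (7/14) = 1/32 ≈ 0.0312.

1/32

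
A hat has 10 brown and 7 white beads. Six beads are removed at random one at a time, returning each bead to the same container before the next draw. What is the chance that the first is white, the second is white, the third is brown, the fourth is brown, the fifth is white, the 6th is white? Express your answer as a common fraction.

240100/24137569

Multiply the conditional probability of each draw in order, with replacement (the composition resets each draw).
P = (7/17) · (7/17) · (10/17) · (10/17) · (7/17) · (7/17) = 240100/24137569 ≈ 0.0099.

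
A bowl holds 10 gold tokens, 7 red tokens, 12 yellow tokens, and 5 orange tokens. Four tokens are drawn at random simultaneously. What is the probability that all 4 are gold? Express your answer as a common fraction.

105/23188

Unordered draws without replacement: count favorable combinations over C(34,4).
Favorable = C(10,4) · C(7,0) · C(12,0) · C(5,0) = 210; total = C(34,4) = 46376.
P = 210/46376 = 105/23188 ≈ 0.0045.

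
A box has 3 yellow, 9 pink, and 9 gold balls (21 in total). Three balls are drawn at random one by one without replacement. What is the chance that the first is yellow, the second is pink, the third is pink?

18/665

Multiply the conditional probability of each draw in order, without replacement, so each draw removes one from its color and from the total.
P = (3/21) · (9/20) · (8/19) = 18/665 ≈ 0.0271.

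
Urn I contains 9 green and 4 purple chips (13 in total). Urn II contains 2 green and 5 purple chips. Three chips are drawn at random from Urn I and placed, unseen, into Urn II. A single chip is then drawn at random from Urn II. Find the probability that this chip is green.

Condition on how many of the transferred chips are green (from Urn I: 9 green of 13; then Urn II has 10 total).
  0 green: C(9,0)C(4,3)/C(13,3) = 2/143; then P = 2/10
  1 green: C(9,1)C(4,2)/C(13,3) = 27/143; then P = 3/10
  2 green: C(9,2)C(4,1)/C(13,3) = 72/143; then P = 4/10
  3 green: C(9,3)C(4,0)/C(13,3) = 42/143; then P = 5/10
P(green from Urn II) = 53/130 ≈ 0.4077.

53/130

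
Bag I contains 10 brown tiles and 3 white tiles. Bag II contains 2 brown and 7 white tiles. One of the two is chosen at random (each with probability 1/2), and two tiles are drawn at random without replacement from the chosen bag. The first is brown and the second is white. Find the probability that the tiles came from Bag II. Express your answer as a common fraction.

91/181

P(E | Bag I) = 5/26; P(E | Bag II) = 7/36.
P(E) = 1/2·5/26 + 1/2·7/36 = 181/936.
By Bayes' rule, P(Bag II | E) = 7/72 / 181/936 = 91/181 ≈ 0.5028.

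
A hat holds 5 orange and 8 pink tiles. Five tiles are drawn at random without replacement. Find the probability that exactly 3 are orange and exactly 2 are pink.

Unordered draws without replacement: count favorable combinations over C(13,5).
Favorable = C(5,3) · C(8,2) = 280; total = C(13,5) = 1287.
P = 280/1287 = 280/1287 ≈ 0.2176.

280/1287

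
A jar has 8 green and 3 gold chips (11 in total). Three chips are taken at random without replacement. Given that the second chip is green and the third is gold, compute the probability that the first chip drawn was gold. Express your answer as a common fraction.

2/9

P(first=gold and the second chip is green and the third is gold) = (3/11)·(8/10)·(2/9) = 8/165.
P(E) = Σ over first color = 28/165 + 8/165 = 12/55.
By Bayes, P(first=gold | E) = 8/165 / 12/55 = 2/9 ≈ 0.2222.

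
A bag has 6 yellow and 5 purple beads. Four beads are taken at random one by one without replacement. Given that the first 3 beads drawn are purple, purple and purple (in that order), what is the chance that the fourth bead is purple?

After removing 3 purple, the bag has 2 purple out of 8 remaining.
P(fourth is purple | given) = 2/8 = 1/4 ≈ 0.2500.

1/4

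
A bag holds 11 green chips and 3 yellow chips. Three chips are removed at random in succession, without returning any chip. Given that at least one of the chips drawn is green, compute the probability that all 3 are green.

P(all 3 green) = C(11,3)/C(14,3) = 165/364; P(at least one green) = 1 − C(3,3)/C(14,3) = 363/364.
Since 'all 3 green' ⊆ 'at least one green', P(all 3 | at least one) = 165/364 / 363/364 = 5/11 ≈ 0.4545.

5/11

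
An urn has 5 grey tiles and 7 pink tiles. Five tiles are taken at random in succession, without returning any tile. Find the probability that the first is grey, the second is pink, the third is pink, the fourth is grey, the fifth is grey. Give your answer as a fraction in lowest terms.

Multiply the conditional probability of each draw in order, without replacement, so each draw removes one from its color and from the total.
P = (5/12) · (7/11) · (6/10) · (4/9) · (3/8) = 7/264 ≈ 0.0265.

7/264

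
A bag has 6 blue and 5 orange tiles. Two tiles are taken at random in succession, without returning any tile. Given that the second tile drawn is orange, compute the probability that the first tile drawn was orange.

2/5

P(first=orange and the second tile drawn is orange) = (5/11)·(4/10) = 2/11.
P(the second tile drawn is orange) = Σ over first color = 3/11 + 2/11 = 5/11.
By Bayes, P(first=orange | the second tile drawn is orange) = 2/11 / 5/11 = 2/5 ≈ 0.4000.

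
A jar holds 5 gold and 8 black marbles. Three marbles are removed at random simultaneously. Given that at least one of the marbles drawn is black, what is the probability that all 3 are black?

P(all 3 black) = C(8,3)/C(13,3) = 28/143; P(at least one black) = 1 − C(5,3)/C(13,3) = 138/143.
Since 'all 3 black' ⊆ 'at least one black', P(all 3 | at least one) = 28/143 / 138/143 = 14/69 ≈ 0.2029.

14/69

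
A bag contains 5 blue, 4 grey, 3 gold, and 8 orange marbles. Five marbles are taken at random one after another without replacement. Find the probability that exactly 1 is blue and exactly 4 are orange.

Unordered draws without replacement: count favorable combinations over C(20,5).
Favorable = C(5,1) · C(4,0) · C(3,0) · C(8,4) = 350; total = C(20,5) = 15504.
P = 350/15504 = 175/7752 ≈ 0.0226.

175/7752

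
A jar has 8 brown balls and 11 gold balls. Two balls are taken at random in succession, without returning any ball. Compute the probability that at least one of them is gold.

Use the complement: P(at least one gold) = 1 − P(no gold).
P(none) = C(8,2)/C(19,2) = 28/171.
So P = 1 − 28/171 = 143/171 ≈ 0.8363.

143/171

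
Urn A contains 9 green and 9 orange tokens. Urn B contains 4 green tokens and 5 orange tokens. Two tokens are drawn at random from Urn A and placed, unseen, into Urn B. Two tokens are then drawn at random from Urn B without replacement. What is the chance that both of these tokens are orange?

Condition on how many of the transferred tokens are orange (from Urn A: 9 orange of 18; then Urn B has 11 total).
  0 orange: C(9,0)C(9,2)/C(18,2) = 4/17; then P = C(5,2)/C(11,2) = 2/11
  1 orange: C(9,1)C(9,1)/C(18,2) = 9/17; then P = C(6,2)/C(11,2) = 3/11
  2 orange: C(9,2)C(9,0)/C(18,2) = 4/17; then P = C(7,2)/C(11,2) = 21/55
P(both orange) = 259/935 ≈ 0.2770.

259/935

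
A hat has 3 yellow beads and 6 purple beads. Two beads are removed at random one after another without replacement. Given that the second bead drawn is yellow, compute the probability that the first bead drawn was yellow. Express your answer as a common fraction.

1/4

P(first=yellow and the second bead drawn is yellow) = (3/9)·(2/8) = 1/12.
P(the second bead drawn is yellow) = Σ over first color = 1/12 + 1/4 = 1/3.
By Bayes, P(first=yellow | the second bead drawn is yellow) = 1/12 / 1/3 = 1/4 ≈ 0.2500.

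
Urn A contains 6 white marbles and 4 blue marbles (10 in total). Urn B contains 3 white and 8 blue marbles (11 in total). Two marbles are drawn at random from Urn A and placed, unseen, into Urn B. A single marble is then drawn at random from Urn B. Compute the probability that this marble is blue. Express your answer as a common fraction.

Condition on how many of the transferred marbles are blue (from Urn A: 4 blue of 10; then Urn B has 13 total).
  0 blue: C(4,0)C(6,2)/C(10,2) = 1/3; then P = 8/13
  1 blue: C(4,1)C(6,1)/C(10,2) = 8/15; then P = 9/13
  2 blue: C(4,2)C(6,0)/C(10,2) = 2/15; then P = 10/13
P(blue from Urn B) = 44/65 ≈ 0.6769.

44/65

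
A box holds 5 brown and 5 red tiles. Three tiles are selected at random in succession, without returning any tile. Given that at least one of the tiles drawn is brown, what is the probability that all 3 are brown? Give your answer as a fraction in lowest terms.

P(all 3 brown) = C(5,3)/C(10,3) = 1/12; P(at least one brown) = 1 − C(5,3)/C(10,3) = 11/12.
Since 'all 3 brown' ⊆ 'at least one brown', P(all 3 | at least one) = 1/12 / 11/12 = 1/11 ≈ 0.0909.

1/11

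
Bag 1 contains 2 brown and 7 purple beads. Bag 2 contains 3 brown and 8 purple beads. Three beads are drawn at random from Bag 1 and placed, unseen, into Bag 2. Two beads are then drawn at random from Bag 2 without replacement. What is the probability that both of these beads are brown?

Condition on how many of the transferred beads are brown (from Bag 1: 2 brown of 9; then Bag 2 has 14 total).
  0 brown: C(2,0)C(7,3)/C(9,3) = 5/12; then P = C(3,2)/C(14,2) = 3/91
  1 brown: C(2,1)C(7,2)/C(9,3) = 1/2; then P = C(4,2)/C(14,2) = 6/91
  2 brown: C(2,2)C(7,1)/C(9,3) = 1/12; then P = C(5,2)/C(14,2) = 10/91
P(both brown) = 61/1092 ≈ 0.0559.

61/1092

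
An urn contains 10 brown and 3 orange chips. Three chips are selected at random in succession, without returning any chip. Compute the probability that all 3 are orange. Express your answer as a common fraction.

1/286

Unordered draws without replacement: count favorable combinations over C(13,3).
Favorable = C(10,0) · C(3,3) = 1; total = C(13,3) = 286.
P = 1/286 = 1/286 ≈ 0.0035.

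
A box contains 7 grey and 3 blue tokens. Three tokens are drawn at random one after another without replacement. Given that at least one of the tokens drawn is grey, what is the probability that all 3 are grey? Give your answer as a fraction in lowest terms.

P(all 3 grey) = C(7,3)/C(10,3) = 7/24; P(at least one grey) = 1 − C(3,3)/C(10,3) = 119/120.
Since 'all 3 grey' ⊆ 'at least one grey', P(all 3 | at least one) = 7/24 / 119/120 = 5/17 ≈ 0.2941.

5/17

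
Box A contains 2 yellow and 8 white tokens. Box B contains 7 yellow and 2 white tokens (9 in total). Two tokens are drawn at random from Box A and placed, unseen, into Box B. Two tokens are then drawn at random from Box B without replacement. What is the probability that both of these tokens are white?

Condition on how many of the transferred tokens are white (from Box A: 8 white of 10; then Box B has 11 total).
  0 white: C(8,0)C(2,2)/C(10,2) = 1/45; then P = C(2,2)/C(11,2) = 1/55
  1 white: C(8,1)C(2,1)/C(10,2) = 16/45; then P = C(3,2)/C(11,2) = 3/55
  2 white: C(8,2)C(2,0)/C(10,2) = 28/45; then P = C(4,2)/C(11,2) = 6/55
P(both white) = 217/2475 ≈ 0.0877.

217/2475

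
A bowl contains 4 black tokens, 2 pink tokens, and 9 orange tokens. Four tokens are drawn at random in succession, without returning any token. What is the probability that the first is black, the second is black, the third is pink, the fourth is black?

2/1365

Multiply the conditional probability of each draw in order, without replacement, so each draw removes one from its color and from the total.
P = (4/15) · (3/14) · (2/13) · (2/12) = 2/1365 ≈ 0.0015.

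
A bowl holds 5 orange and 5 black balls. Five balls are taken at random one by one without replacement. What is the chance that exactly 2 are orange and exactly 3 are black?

Unordered draws without replacement: count favorable combinations over C(10,5).
Favorable = C(5,2) · C(5,3) = 100; total = C(10,5) = 252.
P = 100/252 = 25/63 ≈ 0.3968.

25/63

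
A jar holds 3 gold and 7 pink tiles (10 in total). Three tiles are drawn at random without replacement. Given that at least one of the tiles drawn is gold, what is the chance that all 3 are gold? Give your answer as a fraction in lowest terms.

1/85

P(all 3 gold) = C(3,3)/C(10,3) = 1/120; P(at least one gold) = 1 − C(7,3)/C(10,3) = 17/24.
Since 'all 3 gold' ⊆ 'at least one gold', P(all 3 | at least one) = 1/120 / 17/24 = 1/85 ≈ 0.0118.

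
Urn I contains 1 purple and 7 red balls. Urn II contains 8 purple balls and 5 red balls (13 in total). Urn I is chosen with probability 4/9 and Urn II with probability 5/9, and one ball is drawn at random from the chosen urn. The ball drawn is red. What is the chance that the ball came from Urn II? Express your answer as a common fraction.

P(red | Urn I) = 7/8; P(red | Urn II) = 5/13.
P(red) = 4/9·7/8 + 5/9·5/13 = 47/78.
By Bayes' rule, P(Urn II | red) = 25/117 / 47/78 = 50/141 ≈ 0.3546.

50/141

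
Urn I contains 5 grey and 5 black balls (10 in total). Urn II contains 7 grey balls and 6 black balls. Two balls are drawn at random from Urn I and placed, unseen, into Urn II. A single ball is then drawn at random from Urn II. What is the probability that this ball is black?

7/15

Condition on how many of the transferred balls are black (from Urn I: 5 black of 10; then Urn II has 15 total).
  0 black: C(5,0)C(5,2)/C(10,2) = 2/9; then P = 6/15
  1 black: C(5,1)C(5,1)/C(10,2) = 5/9; then P = 7/15
  2 black: C(5,2)C(5,0)/C(10,2) = 2/9; then P = 8/15
P(black from Urn II) = 7/15 ≈ 0.4667.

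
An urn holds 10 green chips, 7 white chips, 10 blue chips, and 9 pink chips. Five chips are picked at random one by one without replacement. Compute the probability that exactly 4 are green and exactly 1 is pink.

15/2992

Unordered draws without replacement: count favorable combinations over C(36,5).
Favorable = C(10,4) · C(7,0) · C(10,0) · C(9,1) = 1890; total = C(36,5) = 376992.
P = 1890/376992 = 15/2992 ≈ 0.0050.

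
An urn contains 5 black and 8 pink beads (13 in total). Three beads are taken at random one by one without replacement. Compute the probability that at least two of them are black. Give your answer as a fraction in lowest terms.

Sum the hypergeometric tail for j = 2,…,3 black beads.
Favorable = C(5,2)·C(8,1) + C(5,3)·C(8,0) = 90; total = C(13,3) = 286.
P = 90/286 = 45/143 ≈ 0.3147.

45/143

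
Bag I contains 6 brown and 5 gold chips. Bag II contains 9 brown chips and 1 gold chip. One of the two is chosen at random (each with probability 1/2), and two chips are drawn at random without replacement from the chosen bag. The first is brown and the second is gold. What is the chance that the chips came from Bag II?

11/41

P(E | Bag I) = 3/11; P(E | Bag II) = 1/10.
P(E) = 1/2·3/11 + 1/2·1/10 = 41/220.
By Bayes' rule, P(Bag II | E) = 1/20 / 41/220 = 11/41 ≈ 0.2683.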